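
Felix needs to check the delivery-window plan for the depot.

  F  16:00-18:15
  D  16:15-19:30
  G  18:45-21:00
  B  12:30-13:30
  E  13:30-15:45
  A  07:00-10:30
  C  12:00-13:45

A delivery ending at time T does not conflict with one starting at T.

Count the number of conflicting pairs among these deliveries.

Sorted by start: A, C, B, E, F, D, G.
C starts after A ends, so A has no further overlaps.
B starts before C ends → C and B overlap.
E starts before C ends → C and E overlap.
F starts after C ends, so C has no further overlaps.
E starts exactly when B ends (back-to-back, no overlap), so B has no further overlaps.
F starts after E ends, so E has no further overlaps.
D starts before F ends → F and D overlap.
G starts after F ends.
G starts before D ends → D and G overlap.
Overlapping pairs: B & C, C & E, D & F, D & G — 4 in total.

4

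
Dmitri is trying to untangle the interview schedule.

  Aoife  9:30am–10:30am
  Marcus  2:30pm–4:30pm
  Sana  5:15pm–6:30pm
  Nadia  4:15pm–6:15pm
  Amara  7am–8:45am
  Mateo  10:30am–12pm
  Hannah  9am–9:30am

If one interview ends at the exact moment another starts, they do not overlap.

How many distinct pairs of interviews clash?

Sorted by start: Amara, Hannah, Aoife, Mateo, Marcus, Nadia, Sana.
Hannah starts after Amara ends, so nothing later overlaps Amara either.
Aoife starts exactly when Hannah ends (back-to-back, no overlap), so nothing later overlaps Hannah either.
Mateo starts exactly when Aoife ends (back-to-back, no overlap), so nothing later overlaps Aoife either.
Marcus starts after Mateo ends, so nothing later overlaps Mateo either.
Nadia starts before Marcus ends → Marcus and Nadia overlap.
Sana starts after Marcus ends.
Sana starts before Nadia ends → Nadia and Sana overlap.
Overlapping pairs: Marcus & Nadia, Nadia & Sana — 2 in total.

2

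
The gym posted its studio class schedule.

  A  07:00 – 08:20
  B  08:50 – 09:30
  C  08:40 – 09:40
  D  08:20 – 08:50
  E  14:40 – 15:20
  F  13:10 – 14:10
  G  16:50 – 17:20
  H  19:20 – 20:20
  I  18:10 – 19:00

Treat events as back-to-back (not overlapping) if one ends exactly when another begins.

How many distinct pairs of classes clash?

Sorted by start: A, D, C, B, F, E, G, I, H.
D starts exactly when A ends (back-to-back, no overlap); A is clear from here.
C starts before D ends → D and C overlap.
B starts exactly when D ends (back-to-back, no overlap); D is clear from here.
B starts before C ends → C and B overlap.
F starts after C ends; C is clear from here.
F starts after B ends; B is clear from here.
E starts after F ends; F is clear from here.
G starts after E ends; E is clear from here.
I starts after G ends; G is clear from here.
H starts after I ends.
Overlapping pairs: B & C, C & D — 2 in total.

2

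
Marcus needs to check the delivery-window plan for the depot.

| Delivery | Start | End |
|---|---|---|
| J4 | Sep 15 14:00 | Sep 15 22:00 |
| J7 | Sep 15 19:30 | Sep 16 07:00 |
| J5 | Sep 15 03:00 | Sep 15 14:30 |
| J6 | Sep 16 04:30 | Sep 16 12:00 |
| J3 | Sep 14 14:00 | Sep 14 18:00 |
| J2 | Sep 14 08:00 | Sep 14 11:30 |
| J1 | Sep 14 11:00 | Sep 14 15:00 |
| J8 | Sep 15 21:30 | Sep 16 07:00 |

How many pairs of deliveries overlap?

Sorted by start: J2, J1, J3, J5, J4, J7, J8, J6.
J1 starts before J2 ends → J2 and J1 overlap.
J3 starts after J2 ends — done with J2.
J3 starts before J1 ends → J1 and J3 overlap.
J5 starts after J1 ends — done with J1.
J5 starts after J3 ends — done with J3.
J4 starts before J5 ends → J5 and J4 overlap.
J7 starts after J5 ends — done with J5.
J7 starts before J4 ends → J4 and J7 overlap.
J8 starts before J4 ends → J4 and J8 overlap.
J6 starts after J4 ends.
J8 starts before J7 ends → J7 and J8 overlap.
J6 starts before J7 ends → J7 and J6 overlap.
J6 starts before J8 ends → J8 and J6 overlap.
Overlapping pairs: J1 & J2, J1 & J3, J4 & J5, J4 & J7, J4 & J8, J6 & J7, J6 & J8, J7 & J8 — 8 in total.

8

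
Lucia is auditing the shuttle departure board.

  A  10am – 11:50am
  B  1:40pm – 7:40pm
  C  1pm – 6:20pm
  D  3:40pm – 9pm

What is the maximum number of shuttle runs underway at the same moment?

Sort all start/end points and keep a running count:
10am start A → 1
11:50am end A → 0
1pm start C → 1
1:40pm start B → 2
3:40pm start D → 3
6:20pm end C → 2
7:40pm end B → 1
9pm end D → 0
Peak is 3, at 3:40pm (B, C, D).

3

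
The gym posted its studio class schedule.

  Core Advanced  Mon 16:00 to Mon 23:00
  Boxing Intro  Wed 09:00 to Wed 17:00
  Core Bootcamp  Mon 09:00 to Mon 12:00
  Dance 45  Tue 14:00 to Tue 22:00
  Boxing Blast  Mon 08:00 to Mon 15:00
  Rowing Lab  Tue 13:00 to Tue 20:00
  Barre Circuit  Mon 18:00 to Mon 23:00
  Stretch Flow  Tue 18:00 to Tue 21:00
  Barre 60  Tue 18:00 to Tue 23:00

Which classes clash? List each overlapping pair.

Sorted by start: Boxing Blast, Core Bootcamp, Core Advanced, Barre Circuit, Rowing Lab, Dance 45, Barre 60, Stretch Flow, Boxing Intro.
Core Bootcamp starts before Boxing Blast ends → Boxing Blast and Core Bootcamp overlap.
Core Advanced starts after Boxing Blast ends; Boxing Blast is clear from here.
Core Advanced starts after Core Bootcamp ends; Core Bootcamp is clear from here.
Barre Circuit starts before Core Advanced ends → Core Advanced and Barre Circuit overlap.
Rowing Lab starts after Core Advanced ends; Core Advanced is clear from here.
Rowing Lab starts after Barre Circuit ends; Barre Circuit is clear from here.
Dance 45 starts before Rowing Lab ends → Rowing Lab and Dance 45 overlap.
Barre 60 starts before Rowing Lab ends → Rowing Lab and Barre 60 overlap.
Stretch Flow starts before Rowing Lab ends → Rowing Lab and Stretch Flow overlap.
Boxing Intro starts after Rowing Lab ends.
Barre 60 starts before Dance 45 ends → Dance 45 and Barre 60 overlap.
Stretch Flow starts before Dance 45 ends → Dance 45 and Stretch Flow overlap.
Boxing Intro starts after Dance 45 ends.
Stretch Flow starts before Barre 60 ends → Barre 60 and Stretch Flow overlap.
Boxing Intro starts after Barre 60 ends.
Boxing Intro starts after Stretch Flow ends.

Barre 60 & Dance 45, Barre 60 & Rowing Lab, Barre 60 & Stretch Flow, Barre Circuit & Core Advanced, Boxing Blast & Core Bootcamp, Dance 45 & Rowing Lab, Dance 45 & Stretch Flow, Rowing Lab & Stretch Flow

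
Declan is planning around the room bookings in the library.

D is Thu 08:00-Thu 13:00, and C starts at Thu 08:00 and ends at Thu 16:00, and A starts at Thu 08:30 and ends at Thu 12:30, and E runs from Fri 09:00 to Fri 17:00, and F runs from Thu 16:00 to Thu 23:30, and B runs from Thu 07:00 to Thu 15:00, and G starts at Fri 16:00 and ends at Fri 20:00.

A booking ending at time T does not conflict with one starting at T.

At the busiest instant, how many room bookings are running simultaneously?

4

Sort all start/end points and keep a running count:
Thu 07:00 start B → 1
Thu 08:00 start C → 2
Thu 08:00 start D → 3
Thu 08:30 start A → 4
Thu 12:30 end A → 3
Thu 13:00 end D → 2
Thu 15:00 end B → 1
Thu 16:00 end C → 0
Thu 16:00 start F → 1
Thu 23:30 end F → 0
Fri 09:00 start E → 1
Fri 16:00 start G → 2
Fri 17:00 end E → 1
Fri 20:00 end G → 0
Peak is 4, at Thu 08:30 (A, B, C, D).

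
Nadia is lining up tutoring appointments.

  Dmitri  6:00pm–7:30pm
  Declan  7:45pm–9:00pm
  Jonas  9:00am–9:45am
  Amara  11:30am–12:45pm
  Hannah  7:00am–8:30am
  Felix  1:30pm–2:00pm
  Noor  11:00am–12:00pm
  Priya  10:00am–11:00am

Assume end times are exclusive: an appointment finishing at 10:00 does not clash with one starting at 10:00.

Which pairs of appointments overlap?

Amara & Noor

Sorted by start: Hannah, Jonas, Priya, Noor, Amara, Felix, Dmitri, Declan.
Jonas starts after Hannah ends, so Hannah has no further overlaps.
Priya starts after Jonas ends, so Jonas has no further overlaps.
Noor starts exactly when Priya ends (back-to-back, no overlap), so Priya has no further overlaps.
Amara starts before Noor ends → Noor and Amara overlap.
Felix starts after Noor ends, so Noor has no further overlaps.
Felix starts after Amara ends, so Amara has no further overlaps.
Dmitri starts after Felix ends, so Felix has no further overlaps.
Declan starts after Dmitri ends.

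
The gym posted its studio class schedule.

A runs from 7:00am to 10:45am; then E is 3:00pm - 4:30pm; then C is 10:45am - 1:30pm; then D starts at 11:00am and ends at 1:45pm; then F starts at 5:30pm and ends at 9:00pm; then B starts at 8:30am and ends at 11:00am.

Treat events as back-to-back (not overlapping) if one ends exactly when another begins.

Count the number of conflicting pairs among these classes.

Sorted by start: A, B, C, D, E, F.
B starts before A ends → A and B overlap.
C starts exactly when A ends (back-to-back, no overlap), so A has no further overlaps.
C starts before B ends → B and C overlap.
D starts exactly when B ends (back-to-back, no overlap), so B has no further overlaps.
D starts before C ends → C and D overlap.
E starts after C ends, so C has no further overlaps.
E starts after D ends, so D has no further overlaps.
F starts after E ends.
Overlapping pairs: A & B, B & C, C & D — 3 in total.

3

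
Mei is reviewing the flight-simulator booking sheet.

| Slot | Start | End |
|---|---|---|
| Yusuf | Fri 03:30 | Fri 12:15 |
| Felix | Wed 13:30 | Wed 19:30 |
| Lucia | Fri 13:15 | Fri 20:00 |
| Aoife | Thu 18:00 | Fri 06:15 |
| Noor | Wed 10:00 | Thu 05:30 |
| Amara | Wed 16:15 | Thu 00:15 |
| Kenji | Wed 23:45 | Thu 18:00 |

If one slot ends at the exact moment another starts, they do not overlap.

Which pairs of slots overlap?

Sorted by start: Noor, Felix, Amara, Kenji, Aoife, Yusuf, Lucia.
Felix starts before Noor ends → Noor and Felix overlap.
Amara starts before Noor ends → Noor and Amara overlap.
Kenji starts before Noor ends → Noor and Kenji overlap.
Aoife starts after Noor ends — done with Noor.
Amara starts before Felix ends → Felix and Amara overlap.
Kenji starts after Felix ends — done with Felix.
Kenji starts before Amara ends → Amara and Kenji overlap.
Aoife starts after Amara ends — done with Amara.
Aoife starts exactly when Kenji ends (back-to-back, no overlap) — done with Kenji.
Yusuf starts before Aoife ends → Aoife and Yusuf overlap.
Lucia starts after Aoife ends.
Lucia starts after Yusuf ends.

Amara & Felix, Amara & Kenji, Amara & Noor, Aoife & Yusuf, Felix & Noor, Kenji & Noor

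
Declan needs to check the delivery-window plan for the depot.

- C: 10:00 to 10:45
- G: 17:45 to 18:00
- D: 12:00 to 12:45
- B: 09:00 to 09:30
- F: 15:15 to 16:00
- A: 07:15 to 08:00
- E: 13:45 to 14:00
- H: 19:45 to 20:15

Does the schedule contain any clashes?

Sorted by start: A, B, C, D, E, F, G, H.
B starts after A ends, so nothing later overlaps A either.
C starts after B ends, so nothing later overlaps B either.
D starts after C ends, so nothing later overlaps C either.
E starts after D ends, so nothing later overlaps D either.
F starts after E ends, so nothing later overlaps E either.
G starts after F ends, so nothing later overlaps F either.
H starts after G ends.
Every pair is clear; the schedule has no overlaps.

No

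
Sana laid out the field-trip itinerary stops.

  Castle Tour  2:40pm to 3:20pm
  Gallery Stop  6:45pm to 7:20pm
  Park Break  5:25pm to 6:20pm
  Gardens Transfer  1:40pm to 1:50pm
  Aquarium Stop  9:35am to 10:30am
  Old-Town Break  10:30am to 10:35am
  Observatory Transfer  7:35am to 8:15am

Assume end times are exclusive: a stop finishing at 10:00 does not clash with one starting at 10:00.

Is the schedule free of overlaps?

Sorted by start: Observatory Transfer, Aquarium Stop, Old-Town Break, Gardens Transfer, Castle Tour, Park Break, Gallery Stop.
Aquarium Stop starts after Observatory Transfer ends — done with Observatory Transfer.
Old-Town Break starts exactly when Aquarium Stop ends (back-to-back, no overlap) — done with Aquarium Stop.
Gardens Transfer starts after Old-Town Break ends — done with Old-Town Break.
Castle Tour starts after Gardens Transfer ends — done with Gardens Transfer.
Park Break starts after Castle Tour ends — done with Castle Tour.
Gallery Stop starts after Park Break ends.
Every pair is clear; the schedule has no overlaps.

Yes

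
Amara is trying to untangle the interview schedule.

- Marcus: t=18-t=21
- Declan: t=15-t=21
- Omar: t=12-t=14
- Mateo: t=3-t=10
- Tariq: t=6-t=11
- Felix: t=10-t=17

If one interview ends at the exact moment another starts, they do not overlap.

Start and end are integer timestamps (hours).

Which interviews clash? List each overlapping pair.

Sorted by start: Mateo, Tariq, Felix, Omar, Declan, Marcus.
Tariq starts before Mateo ends → Mateo and Tariq overlap.
Felix starts exactly when Mateo ends (back-to-back, no overlap), so Mateo has no further overlaps.
Felix starts before Tariq ends → Tariq and Felix overlap.
Omar starts after Tariq ends, so Tariq has no further overlaps.
Omar starts before Felix ends → Felix and Omar overlap.
Declan starts before Felix ends → Felix and Declan overlap.
Marcus starts after Felix ends.
Declan starts after Omar ends, so Omar has no further overlaps.
Marcus starts before Declan ends → Declan and Marcus overlap.

Declan & Felix, Declan & Marcus, Felix & Omar, Felix & Tariq, Mateo & Tariq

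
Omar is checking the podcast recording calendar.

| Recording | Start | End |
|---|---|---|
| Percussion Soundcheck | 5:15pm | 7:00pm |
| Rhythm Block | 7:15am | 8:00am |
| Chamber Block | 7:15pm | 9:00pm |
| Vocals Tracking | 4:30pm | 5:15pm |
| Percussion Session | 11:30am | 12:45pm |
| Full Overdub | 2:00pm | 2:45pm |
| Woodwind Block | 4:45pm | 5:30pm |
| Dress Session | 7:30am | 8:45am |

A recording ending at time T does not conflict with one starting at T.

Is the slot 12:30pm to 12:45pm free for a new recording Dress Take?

No — it overlaps Percussion Session

Rhythm Block: ends 8:00am at or before Dress Take starts 12:30pm → clear.
Dress Session: ends 8:45am at or before Dress Take starts 12:30pm → clear.
Percussion Session: starts 11:30am before Dress Take ends 12:45pm, and ends 12:45pm after Dress Take starts 12:30pm → overlap.
Full Overdub: starts 2:00pm at or after Dress Take ends 12:45pm → clear.
Vocals Tracking: starts 4:30pm at or after Dress Take ends 12:45pm → clear.
Woodwind Block: starts 4:45pm at or after Dress Take ends 12:45pm → clear.
Percussion Soundcheck: starts 5:15pm at or after Dress Take ends 12:45pm → clear.
Chamber Block: starts 7:15pm at or after Dress Take ends 12:45pm → clear.
Dress Take overlaps Percussion Session.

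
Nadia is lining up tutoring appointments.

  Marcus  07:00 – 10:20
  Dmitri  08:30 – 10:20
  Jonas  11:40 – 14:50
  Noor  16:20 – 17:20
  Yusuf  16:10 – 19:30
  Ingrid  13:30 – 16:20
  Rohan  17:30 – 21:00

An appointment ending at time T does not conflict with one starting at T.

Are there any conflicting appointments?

Sorted by start: Marcus, Dmitri, Jonas, Ingrid, Yusuf, Noor, Rohan.
Dmitri starts before Marcus ends → Marcus and Dmitri overlap.
That's a conflict, so the schedule is not conflict-free.

Yes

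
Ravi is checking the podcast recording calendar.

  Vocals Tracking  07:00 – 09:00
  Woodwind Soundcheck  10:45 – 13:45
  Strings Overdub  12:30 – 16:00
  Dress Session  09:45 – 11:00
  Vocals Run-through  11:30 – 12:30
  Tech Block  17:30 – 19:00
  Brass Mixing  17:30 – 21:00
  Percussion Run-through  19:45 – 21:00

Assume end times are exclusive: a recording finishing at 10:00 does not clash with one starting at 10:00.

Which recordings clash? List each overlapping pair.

Two intervals overlap when each starts before the other ends.
Sorted by start: Vocals Tracking, Dress Session, Woodwind Soundcheck, Vocals Run-through, Strings Overdub, Tech Block, Brass Mixing, Percussion Run-through.
Dress Session starts after Vocals Tracking ends; Vocals Tracking is clear from here.
Woodwind Soundcheck starts before Dress Session ends → Dress Session and Woodwind Soundcheck overlap.
Vocals Run-through starts after Dress Session ends; Dress Session is clear from here.
Vocals Run-through starts before Woodwind Soundcheck ends → Woodwind Soundcheck and Vocals Run-through overlap.
Strings Overdub starts before Woodwind Soundcheck ends → Woodwind Soundcheck and Strings Overdub overlap.
Tech Block starts after Woodwind Soundcheck ends; Woodwind Soundcheck is clear from here.
Strings Overdub starts exactly when Vocals Run-through ends (back-to-back, no overlap); Vocals Run-through is clear from here.
Tech Block starts after Strings Overdub ends; Strings Overdub is clear from here.
Brass Mixing starts before Tech Block ends → Tech Block and Brass Mixing overlap.
Percussion Run-through starts after Tech Block ends.
Percussion Run-through starts before Brass Mixing ends → Brass Mixing and Percussion Run-through overlap.

Brass Mixing & Percussion Run-through, Brass Mixing & Tech Block, Dress Session & Woodwind Soundcheck, Strings Overdub & Woodwind Soundcheck, Vocals Run-through & Woodwind Soundcheck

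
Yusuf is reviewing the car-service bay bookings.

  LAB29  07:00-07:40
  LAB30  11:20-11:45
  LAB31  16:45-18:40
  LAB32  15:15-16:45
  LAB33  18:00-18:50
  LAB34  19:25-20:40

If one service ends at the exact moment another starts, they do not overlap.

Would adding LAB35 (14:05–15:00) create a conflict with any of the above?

LAB29: ends 07:40 at or before LAB35 starts 14:05 → clear.
LAB30: ends 11:45 at or before LAB35 starts 14:05 → clear.
LAB32: starts 15:15 at or after LAB35 ends 15:00 → clear.
LAB31: starts 16:45 at or after LAB35 ends 15:00 → clear.
LAB33: starts 18:00 at or after LAB35 ends 15:00 → clear.
LAB34: starts 19:25 at or after LAB35 ends 15:00 → clear.

No — it doesn't clash with anything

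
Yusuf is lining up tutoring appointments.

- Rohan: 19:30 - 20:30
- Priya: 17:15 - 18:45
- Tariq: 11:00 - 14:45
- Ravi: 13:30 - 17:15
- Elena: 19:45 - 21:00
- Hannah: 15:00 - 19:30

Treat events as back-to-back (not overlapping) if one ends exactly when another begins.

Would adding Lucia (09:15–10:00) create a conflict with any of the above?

Tariq: starts 11:00 at or after Lucia ends 10:00 → clear.
Ravi: starts 13:30 at or after Lucia ends 10:00 → clear.
Hannah: starts 15:00 at or after Lucia ends 10:00 → clear.
Priya: starts 17:15 at or after Lucia ends 10:00 → clear.
Rohan: starts 19:30 at or after Lucia ends 10:00 → clear.
Elena: starts 19:45 at or after Lucia ends 10:00 → clear.

No — it doesn't clash with anything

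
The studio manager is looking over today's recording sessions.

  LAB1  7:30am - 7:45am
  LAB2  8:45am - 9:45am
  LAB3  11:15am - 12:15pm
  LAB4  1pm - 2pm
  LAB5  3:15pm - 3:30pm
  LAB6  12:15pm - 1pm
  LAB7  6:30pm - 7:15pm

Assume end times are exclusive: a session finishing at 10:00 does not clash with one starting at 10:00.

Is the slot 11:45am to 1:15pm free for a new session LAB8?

LAB1: ends 7:45am at or before LAB8 starts 11:45am → clear.
LAB2: ends 9:45am at or before LAB8 starts 11:45am → clear.
LAB3: starts 11:15am before LAB8 ends 1:15pm, and ends 12:15pm after LAB8 starts 11:45am → overlap.
LAB6: starts 12:15pm before LAB8 ends 1:15pm, and ends 1pm after LAB8 starts 11:45am → overlap.
LAB4: starts 1pm before LAB8 ends 1:15pm, and ends 2pm after LAB8 starts 11:45am → overlap.
LAB5: starts 3:15pm at or after LAB8 ends 1:15pm → clear.
LAB7: starts 6:30pm at or after LAB8 ends 1:15pm → clear.
LAB8 overlaps LAB3, LAB4, LAB6.

No — it overlaps LAB3, LAB4, LAB6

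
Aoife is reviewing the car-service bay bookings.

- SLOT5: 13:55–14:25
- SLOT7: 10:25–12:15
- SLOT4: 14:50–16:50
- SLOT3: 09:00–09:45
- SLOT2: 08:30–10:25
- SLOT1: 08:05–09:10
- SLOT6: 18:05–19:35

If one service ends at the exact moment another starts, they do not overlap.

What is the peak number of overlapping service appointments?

Sort all start/end points and keep a running count:
08:05 start SLOT1 → 1
08:30 start SLOT2 → 2
09:00 start SLOT3 → 3
09:10 end SLOT1 → 2
09:45 end SLOT3 → 1
10:25 end SLOT2 → 0
10:25 start SLOT7 → 1
12:15 end SLOT7 → 0
13:55 start SLOT5 → 1
14:25 end SLOT5 → 0
14:50 start SLOT4 → 1
16:50 end SLOT4 → 0
18:05 start SLOT6 → 1
19:35 end SLOT6 → 0
Peak is 3, at 09:00 (SLOT1, SLOT2, SLOT3).

3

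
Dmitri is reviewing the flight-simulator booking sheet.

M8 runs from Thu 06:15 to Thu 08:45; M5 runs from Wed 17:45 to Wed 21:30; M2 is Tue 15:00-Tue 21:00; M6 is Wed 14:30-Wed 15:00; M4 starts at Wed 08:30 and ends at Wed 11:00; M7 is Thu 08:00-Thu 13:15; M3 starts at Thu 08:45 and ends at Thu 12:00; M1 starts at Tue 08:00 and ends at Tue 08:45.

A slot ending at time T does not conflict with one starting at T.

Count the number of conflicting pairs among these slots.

Sorted by start: M1, M2, M4, M6, M5, M8, M7, M3.
M2 starts after M1 ends; M1 is clear from here.
M4 starts after M2 ends; M2 is clear from here.
M6 starts after M4 ends; M4 is clear from here.
M5 starts after M6 ends; M6 is clear from here.
M8 starts after M5 ends; M5 is clear from here.
M7 starts before M8 ends → M8 and M7 overlap.
M3 starts exactly when M8 ends (back-to-back, no overlap).
M3 starts before M7 ends → M7 and M3 overlap.
Overlapping pairs: M3 & M7, M7 & M8 — 2 in total.

2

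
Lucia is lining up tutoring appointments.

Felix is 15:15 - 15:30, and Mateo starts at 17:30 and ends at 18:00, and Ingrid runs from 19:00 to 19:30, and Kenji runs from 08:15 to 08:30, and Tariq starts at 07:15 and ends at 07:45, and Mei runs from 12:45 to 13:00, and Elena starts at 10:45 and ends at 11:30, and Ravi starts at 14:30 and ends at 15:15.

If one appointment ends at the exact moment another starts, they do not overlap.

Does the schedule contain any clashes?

No

Check each pair: they overlap iff neither finishes before the other starts.
Sorted by start: Tariq, Kenji, Elena, Mei, Ravi, Felix, Mateo, Ingrid.
Kenji starts after Tariq ends, so Tariq has no further overlaps.
Elena starts after Kenji ends, so Kenji has no further overlaps.
Mei starts after Elena ends, so Elena has no further overlaps.
Ravi starts after Mei ends, so Mei has no further overlaps.
Felix starts exactly when Ravi ends (back-to-back, no overlap), so Ravi has no further overlaps.
Mateo starts after Felix ends, so Felix has no further overlaps.
Ingrid starts after Mateo ends.
Every pair is clear; the schedule has no overlaps.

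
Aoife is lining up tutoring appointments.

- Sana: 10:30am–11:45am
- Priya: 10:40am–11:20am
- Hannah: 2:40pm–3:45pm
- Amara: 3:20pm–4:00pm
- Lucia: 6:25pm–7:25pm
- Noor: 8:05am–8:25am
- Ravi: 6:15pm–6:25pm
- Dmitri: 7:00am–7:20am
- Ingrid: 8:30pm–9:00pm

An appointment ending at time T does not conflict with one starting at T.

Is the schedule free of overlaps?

Check each pair: they overlap iff neither finishes before the other starts.
Sorted by start: Dmitri, Noor, Sana, Priya, Hannah, Amara, Ravi, Lucia, Ingrid.
Noor starts after Dmitri ends — done with Dmitri.
Sana starts after Noor ends — done with Noor.
Priya starts before Sana ends → Sana and Priya overlap.
That's a conflict, so the schedule is not conflict-free.

No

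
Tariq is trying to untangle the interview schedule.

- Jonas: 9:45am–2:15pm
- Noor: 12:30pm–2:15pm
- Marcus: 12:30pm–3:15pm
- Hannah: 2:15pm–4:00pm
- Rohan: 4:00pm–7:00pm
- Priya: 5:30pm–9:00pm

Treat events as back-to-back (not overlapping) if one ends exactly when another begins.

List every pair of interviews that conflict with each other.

Hannah & Marcus, Jonas & Marcus, Jonas & Noor, Marcus & Noor, Priya & Rohan

Two intervals overlap when each starts before the other ends.
Sorted by start: Jonas, Noor, Marcus, Hannah, Rohan, Priya.
Noor starts before Jonas ends → Jonas and Noor overlap.
Marcus starts before Jonas ends → Jonas and Marcus overlap.
Hannah starts exactly when Jonas ends (back-to-back, no overlap), so Jonas has no further overlaps.
Marcus starts before Noor ends → Noor and Marcus overlap.
Hannah starts exactly when Noor ends (back-to-back, no overlap), so Noor has no further overlaps.
Hannah starts before Marcus ends → Marcus and Hannah overlap.
Rohan starts after Marcus ends, so Marcus has no further overlaps.
Rohan starts exactly when Hannah ends (back-to-back, no overlap), so Hannah has no further overlaps.
Priya starts before Rohan ends → Rohan and Priya overlap.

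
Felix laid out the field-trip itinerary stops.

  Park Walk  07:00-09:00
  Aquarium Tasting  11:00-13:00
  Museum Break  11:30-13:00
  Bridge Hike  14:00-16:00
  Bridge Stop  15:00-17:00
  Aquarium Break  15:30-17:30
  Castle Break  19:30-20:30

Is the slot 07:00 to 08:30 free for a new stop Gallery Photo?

No — it overlaps Park Walk

Park Walk: starts 07:00 before Gallery Photo ends 08:30, and ends 09:00 after Gallery Photo starts 07:00 → overlap.
Aquarium Tasting: starts 11:00 at or after Gallery Photo ends 08:30 → clear.
Museum Break: starts 11:30 at or after Gallery Photo ends 08:30 → clear.
Bridge Hike: starts 14:00 at or after Gallery Photo ends 08:30 → clear.
Bridge Stop: starts 15:00 at or after Gallery Photo ends 08:30 → clear.
Aquarium Break: starts 15:30 at or after Gallery Photo ends 08:30 → clear.
Castle Break: starts 19:30 at or after Gallery Photo ends 08:30 → clear.
Gallery Photo overlaps Park Walk.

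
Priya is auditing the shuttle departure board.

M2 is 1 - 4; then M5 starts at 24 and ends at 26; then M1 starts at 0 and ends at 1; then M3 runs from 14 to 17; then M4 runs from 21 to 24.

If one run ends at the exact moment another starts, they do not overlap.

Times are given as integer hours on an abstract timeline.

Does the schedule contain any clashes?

Two intervals overlap when each starts before the other ends.
Sorted by start: M1, M2, M3, M4, M5.
M2 starts exactly when M1 ends (back-to-back, no overlap), so M1 has no further overlaps.
M3 starts after M2 ends, so M2 has no further overlaps.
M4 starts after M3 ends, so M3 has no further overlaps.
M5 starts exactly when M4 ends (back-to-back, no overlap).
Every pair is clear; the schedule has no overlaps.

No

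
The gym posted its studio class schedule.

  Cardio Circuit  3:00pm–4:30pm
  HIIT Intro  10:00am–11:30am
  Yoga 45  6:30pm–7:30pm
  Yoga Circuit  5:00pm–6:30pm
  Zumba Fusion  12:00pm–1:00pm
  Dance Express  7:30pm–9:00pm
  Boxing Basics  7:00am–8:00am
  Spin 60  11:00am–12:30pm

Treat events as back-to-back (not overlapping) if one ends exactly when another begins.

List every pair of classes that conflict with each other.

Sorted by start: Boxing Basics, HIIT Intro, Spin 60, Zumba Fusion, Cardio Circuit, Yoga Circuit, Yoga 45, Dance Express.
HIIT Intro starts after Boxing Basics ends; Boxing Basics is clear from here.
Spin 60 starts before HIIT Intro ends → HIIT Intro and Spin 60 overlap.
Zumba Fusion starts after HIIT Intro ends; HIIT Intro is clear from here.
Zumba Fusion starts before Spin 60 ends → Spin 60 and Zumba Fusion overlap.
Cardio Circuit starts after Spin 60 ends; Spin 60 is clear from here.
Cardio Circuit starts after Zumba Fusion ends; Zumba Fusion is clear from here.
Yoga Circuit starts after Cardio Circuit ends; Cardio Circuit is clear from here.
Yoga 45 starts exactly when Yoga Circuit ends (back-to-back, no overlap); Yoga Circuit is clear from here.
Dance Express starts exactly when Yoga 45 ends (back-to-back, no overlap).

HIIT Intro & Spin 60, Spin 60 & Zumba Fusion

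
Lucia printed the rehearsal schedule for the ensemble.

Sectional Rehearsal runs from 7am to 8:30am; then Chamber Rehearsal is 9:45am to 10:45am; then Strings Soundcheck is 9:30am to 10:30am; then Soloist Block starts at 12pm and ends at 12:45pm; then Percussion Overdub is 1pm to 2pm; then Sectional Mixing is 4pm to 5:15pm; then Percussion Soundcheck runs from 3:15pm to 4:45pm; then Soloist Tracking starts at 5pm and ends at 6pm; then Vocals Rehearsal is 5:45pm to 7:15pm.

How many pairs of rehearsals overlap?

Sorted by start: Sectional Rehearsal, Strings Soundcheck, Chamber Rehearsal, Soloist Block, Percussion Overdub, Percussion Soundcheck, Sectional Mixing, Soloist Tracking, Vocals Rehearsal.
Strings Soundcheck starts after Sectional Rehearsal ends, so Sectional Rehearsal has no further overlaps.
Chamber Rehearsal starts before Strings Soundcheck ends → Strings Soundcheck and Chamber Rehearsal overlap.
Soloist Block starts after Strings Soundcheck ends, so Strings Soundcheck has no further overlaps.
Soloist Block starts after Chamber Rehearsal ends, so Chamber Rehearsal has no further overlaps.
Percussion Overdub starts after Soloist Block ends, so Soloist Block has no further overlaps.
Percussion Soundcheck starts after Percussion Overdub ends, so Percussion Overdub has no further overlaps.
Sectional Mixing starts before Percussion Soundcheck ends → Percussion Soundcheck and Sectional Mixing overlap.
Soloist Tracking starts after Percussion Soundcheck ends, so Percussion Soundcheck has no further overlaps.
Soloist Tracking starts before Sectional Mixing ends → Sectional Mixing and Soloist Tracking overlap.
Vocals Rehearsal starts after Sectional Mixing ends.
Vocals Rehearsal starts before Soloist Tracking ends → Soloist Tracking and Vocals Rehearsal overlap.
Overlapping pairs: Chamber Rehearsal & Strings Soundcheck, Percussion Soundcheck & Sectional Mixing, Sectional Mixing & Soloist Tracking, Soloist Tracking & Vocals Rehearsal — 4 in total.

4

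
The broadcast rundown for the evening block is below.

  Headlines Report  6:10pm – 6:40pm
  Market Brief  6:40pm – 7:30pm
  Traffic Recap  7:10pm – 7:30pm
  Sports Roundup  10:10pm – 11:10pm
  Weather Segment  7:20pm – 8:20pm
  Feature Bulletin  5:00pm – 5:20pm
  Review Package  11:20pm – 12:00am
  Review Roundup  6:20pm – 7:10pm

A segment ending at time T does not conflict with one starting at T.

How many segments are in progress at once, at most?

Sweep the timeline, counting +1 at each start and −1 at each end (ends before starts at a tie):
5:00pm start Feature Bulletin → 1
5:20pm end Feature Bulletin → 0
6:10pm start Headlines Report → 1
6:20pm start Review Roundup → 2
6:40pm end Headlines Report → 1
6:40pm start Market Brief → 2
7:10pm end Review Roundup → 1
7:10pm start Traffic Recap → 2
7:20pm start Weather Segment → 3
7:30pm end Market Brief → 2
7:30pm end Traffic Recap → 1
8:20pm end Weather Segment → 0
10:10pm start Sports Roundup → 1
11:10pm end Sports Roundup → 0
11:20pm start Review Package → 1
12:00am end Review Package → 0
Peak is 3, at 7:20pm (Market Brief, Traffic Recap, Weather Segment).

3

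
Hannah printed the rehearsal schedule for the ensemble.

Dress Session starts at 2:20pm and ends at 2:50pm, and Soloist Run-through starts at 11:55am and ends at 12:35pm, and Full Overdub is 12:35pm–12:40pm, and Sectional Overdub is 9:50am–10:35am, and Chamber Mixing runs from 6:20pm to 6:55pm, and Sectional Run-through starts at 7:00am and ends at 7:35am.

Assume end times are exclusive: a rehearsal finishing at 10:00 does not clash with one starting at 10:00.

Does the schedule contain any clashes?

Sorted by start: Sectional Run-through, Sectional Overdub, Soloist Run-through, Full Overdub, Dress Session, Chamber Mixing.
Sectional Overdub starts after Sectional Run-through ends; Sectional Run-through is clear from here.
Soloist Run-through starts after Sectional Overdub ends; Sectional Overdub is clear from here.
Full Overdub starts exactly when Soloist Run-through ends (back-to-back, no overlap); Soloist Run-through is clear from here.
Dress Session starts after Full Overdub ends; Full Overdub is clear from here.
Chamber Mixing starts after Dress Session ends.
Every pair is clear; the schedule has no overlaps.

No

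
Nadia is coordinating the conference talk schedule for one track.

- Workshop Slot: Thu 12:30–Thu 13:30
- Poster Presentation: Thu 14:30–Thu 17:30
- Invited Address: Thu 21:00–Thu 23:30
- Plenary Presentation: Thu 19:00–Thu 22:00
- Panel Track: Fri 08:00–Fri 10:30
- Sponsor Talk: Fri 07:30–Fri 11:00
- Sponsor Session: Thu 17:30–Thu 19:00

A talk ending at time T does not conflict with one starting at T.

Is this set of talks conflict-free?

No

Two intervals overlap when each starts before the other ends.
Sorted by start: Workshop Slot, Poster Presentation, Sponsor Session, Plenary Presentation, Invited Address, Sponsor Talk, Panel Track.
Poster Presentation starts after Workshop Slot ends; Workshop Slot is clear from here.
Sponsor Session starts exactly when Poster Presentation ends (back-to-back, no overlap); Poster Presentation is clear from here.
Plenary Presentation starts exactly when Sponsor Session ends (back-to-back, no overlap); Sponsor Session is clear from here.
Invited Address starts before Plenary Presentation ends → Plenary Presentation and Invited Address overlap.
That's a conflict, so the schedule is not conflict-free.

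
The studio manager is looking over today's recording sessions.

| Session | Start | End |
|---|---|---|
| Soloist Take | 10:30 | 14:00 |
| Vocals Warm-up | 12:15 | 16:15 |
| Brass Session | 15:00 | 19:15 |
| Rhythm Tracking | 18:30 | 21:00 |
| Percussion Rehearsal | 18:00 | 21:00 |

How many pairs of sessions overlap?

5

Sorted by start: Soloist Take, Vocals Warm-up, Brass Session, Percussion Rehearsal, Rhythm Tracking.
Vocals Warm-up starts before Soloist Take ends → Soloist Take and Vocals Warm-up overlap.
Brass Session starts after Soloist Take ends — done with Soloist Take.
Brass Session starts before Vocals Warm-up ends → Vocals Warm-up and Brass Session overlap.
Percussion Rehearsal starts after Vocals Warm-up ends — done with Vocals Warm-up.
Percussion Rehearsal starts before Brass Session ends → Brass Session and Percussion Rehearsal overlap.
Rhythm Tracking starts before Brass Session ends → Brass Session and Rhythm Tracking overlap.
Rhythm Tracking starts before Percussion Rehearsal ends → Percussion Rehearsal and Rhythm Tracking overlap.
Overlapping pairs: Brass Session & Percussion Rehearsal, Brass Session & Rhythm Tracking, Brass Session & Vocals Warm-up, Percussion Rehearsal & Rhythm Tracking, Soloist Take & Vocals Warm-up — 5 in total.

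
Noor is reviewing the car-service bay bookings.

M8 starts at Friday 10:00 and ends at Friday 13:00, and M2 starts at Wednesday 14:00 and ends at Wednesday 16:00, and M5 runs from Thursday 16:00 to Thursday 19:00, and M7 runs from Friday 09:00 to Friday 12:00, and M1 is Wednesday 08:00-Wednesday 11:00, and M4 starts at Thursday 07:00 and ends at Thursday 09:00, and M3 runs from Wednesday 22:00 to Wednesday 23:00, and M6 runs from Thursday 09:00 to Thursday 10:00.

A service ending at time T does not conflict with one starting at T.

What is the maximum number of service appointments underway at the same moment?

2

Walk through starts and ends in time order (an end at T is processed before a start at T):
Wednesday 08:00 start M1 → 1
Wednesday 11:00 end M1 → 0
Wednesday 14:00 start M2 → 1
Wednesday 16:00 end M2 → 0
Wednesday 22:00 start M3 → 1
Wednesday 23:00 end M3 → 0
Thursday 07:00 start M4 → 1
Thursday 09:00 end M4 → 0
Thursday 09:00 start M6 → 1
Thursday 10:00 end M6 → 0
Thursday 16:00 start M5 → 1
Thursday 19:00 end M5 → 0
Friday 09:00 start M7 → 1
Friday 10:00 start M8 → 2
Friday 12:00 end M7 → 1
Friday 13:00 end M8 → 0
Peak is 2, at Friday 10:00 (M7, M8).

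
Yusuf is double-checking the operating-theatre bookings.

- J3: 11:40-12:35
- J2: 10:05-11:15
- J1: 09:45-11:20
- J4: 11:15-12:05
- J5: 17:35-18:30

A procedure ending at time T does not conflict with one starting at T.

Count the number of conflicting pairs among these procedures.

Sorted by start: J1, J2, J4, J3, J5.
J2 starts before J1 ends → J1 and J2 overlap.
J4 starts before J1 ends → J1 and J4 overlap.
J3 starts after J1 ends, so nothing later overlaps J1 either.
J4 starts exactly when J2 ends (back-to-back, no overlap), so nothing later overlaps J2 either.
J3 starts before J4 ends → J4 and J3 overlap.
J5 starts after J4 ends.
J5 starts after J3 ends.
Overlapping pairs: J1 & J2, J1 & J4, J3 & J4 — 3 in total.

3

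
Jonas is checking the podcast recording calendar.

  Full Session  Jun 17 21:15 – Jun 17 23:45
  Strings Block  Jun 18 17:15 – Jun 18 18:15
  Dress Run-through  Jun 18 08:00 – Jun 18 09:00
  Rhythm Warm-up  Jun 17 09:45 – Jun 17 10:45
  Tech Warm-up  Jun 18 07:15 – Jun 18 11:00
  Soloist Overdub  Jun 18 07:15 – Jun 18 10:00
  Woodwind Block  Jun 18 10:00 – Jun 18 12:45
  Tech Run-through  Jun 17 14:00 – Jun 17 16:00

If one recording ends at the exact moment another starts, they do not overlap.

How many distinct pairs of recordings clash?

4

Sorted by start: Rhythm Warm-up, Tech Run-through, Full Session, Tech Warm-up, Soloist Overdub, Dress Run-through, Woodwind Block, Strings Block.
Tech Run-through starts after Rhythm Warm-up ends, so Rhythm Warm-up has no further overlaps.
Full Session starts after Tech Run-through ends, so Tech Run-through has no further overlaps.
Tech Warm-up starts after Full Session ends, so Full Session has no further overlaps.
Soloist Overdub starts before Tech Warm-up ends → Tech Warm-up and Soloist Overdub overlap.
Dress Run-through starts before Tech Warm-up ends → Tech Warm-up and Dress Run-through overlap.
Woodwind Block starts before Tech Warm-up ends → Tech Warm-up and Woodwind Block overlap.
Strings Block starts after Tech Warm-up ends.
Dress Run-through starts before Soloist Overdub ends → Soloist Overdub and Dress Run-through overlap.
Woodwind Block starts exactly when Soloist Overdub ends (back-to-back, no overlap), so Soloist Overdub has no further overlaps.
Woodwind Block starts after Dress Run-through ends, so Dress Run-through has no further overlaps.
Strings Block starts after Woodwind Block ends.
Overlapping pairs: Dress Run-through & Soloist Overdub, Dress Run-through & Tech Warm-up, Soloist Overdub & Tech Warm-up, Tech Warm-up & Woodwind Block — 4 in total.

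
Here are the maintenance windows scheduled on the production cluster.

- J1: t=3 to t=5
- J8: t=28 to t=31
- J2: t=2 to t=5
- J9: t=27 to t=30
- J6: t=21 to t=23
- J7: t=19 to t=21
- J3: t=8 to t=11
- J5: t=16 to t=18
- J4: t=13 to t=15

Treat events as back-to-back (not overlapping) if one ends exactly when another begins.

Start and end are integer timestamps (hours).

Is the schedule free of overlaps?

No

Sorted by start: J2, J1, J3, J4, J5, J7, J6, J9, J8.
J1 starts before J2 ends → J2 and J1 overlap.
That's a conflict, so the schedule is not conflict-free.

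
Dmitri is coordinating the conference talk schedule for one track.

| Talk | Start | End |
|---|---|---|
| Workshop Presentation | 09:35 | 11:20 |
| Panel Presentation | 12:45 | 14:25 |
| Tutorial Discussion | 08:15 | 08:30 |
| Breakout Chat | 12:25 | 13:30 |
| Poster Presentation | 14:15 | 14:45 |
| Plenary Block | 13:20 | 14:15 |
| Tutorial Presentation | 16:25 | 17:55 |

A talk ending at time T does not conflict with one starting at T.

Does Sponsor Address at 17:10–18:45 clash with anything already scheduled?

Yes — it overlaps Tutorial Presentation

Tutorial Discussion: ends 08:30 at or before Sponsor Address starts 17:10 → clear.
Workshop Presentation: ends 11:20 at or before Sponsor Address starts 17:10 → clear.
Breakout Chat: ends 13:30 at or before Sponsor Address starts 17:10 → clear.
Panel Presentation: ends 14:25 at or before Sponsor Address starts 17:10 → clear.
Plenary Block: ends 14:15 at or before Sponsor Address starts 17:10 → clear.
Poster Presentation: ends 14:45 at or before Sponsor Address starts 17:10 → clear.
Tutorial Presentation: starts 16:25 before Sponsor Address ends 18:45, and ends 17:55 after Sponsor Address starts 17:10 → overlap.
Sponsor Address overlaps Tutorial Presentation.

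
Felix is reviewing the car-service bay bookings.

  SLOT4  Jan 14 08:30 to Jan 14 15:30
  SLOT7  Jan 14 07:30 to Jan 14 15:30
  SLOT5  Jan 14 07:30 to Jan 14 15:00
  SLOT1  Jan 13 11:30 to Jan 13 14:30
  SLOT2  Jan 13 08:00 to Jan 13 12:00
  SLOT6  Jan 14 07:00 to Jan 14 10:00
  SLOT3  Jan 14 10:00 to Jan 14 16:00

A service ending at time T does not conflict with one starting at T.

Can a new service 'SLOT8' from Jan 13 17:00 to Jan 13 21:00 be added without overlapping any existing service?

SLOT2: ends Jan 13 12:00 at or before SLOT8 starts Jan 13 17:00 → clear.
SLOT1: ends Jan 13 14:30 at or before SLOT8 starts Jan 13 17:00 → clear.
SLOT6: starts Jan 14 07:00 at or after SLOT8 ends Jan 13 21:00 → clear.
SLOT5: starts Jan 14 07:30 at or after SLOT8 ends Jan 13 21:00 → clear.
SLOT7: starts Jan 14 07:30 at or after SLOT8 ends Jan 13 21:00 → clear.
SLOT4: starts Jan 14 08:30 at or after SLOT8 ends Jan 13 21:00 → clear.
SLOT3: starts Jan 14 10:00 at or after SLOT8 ends Jan 13 21:00 → clear.

Yes — the slot is free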